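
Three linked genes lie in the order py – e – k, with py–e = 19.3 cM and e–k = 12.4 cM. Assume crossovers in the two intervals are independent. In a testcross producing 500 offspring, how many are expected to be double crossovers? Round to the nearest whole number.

12

Map distances give recombination frequencies of 0.193 and 0.124 for the two intervals.
With no interference, expected double-crossover frequency = 0.193 × 0.124 = 0.02393.
Expected number = 0.02393 × 500 = 11.97 ≈ 12.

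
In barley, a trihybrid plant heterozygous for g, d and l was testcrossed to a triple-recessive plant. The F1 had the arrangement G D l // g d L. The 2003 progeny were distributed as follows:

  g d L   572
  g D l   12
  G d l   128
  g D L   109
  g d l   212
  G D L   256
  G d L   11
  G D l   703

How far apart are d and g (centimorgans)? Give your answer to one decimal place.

The two rarest classes, g D l and G d L, are the double crossovers. Comparing them with the parentals, only the g allele has switched, so g is the middle locus and the order is d – g – l.
Crossovers in the d–g interval produce the single-crossover classes G d l and g D L (128 + 109 = 237) plus the double crossovers (23).
RF(d–g) = (237 + 23) / 2003 = 260/2003 = 0.1298 → 13.0 centimorgans.

13.0 centimorgans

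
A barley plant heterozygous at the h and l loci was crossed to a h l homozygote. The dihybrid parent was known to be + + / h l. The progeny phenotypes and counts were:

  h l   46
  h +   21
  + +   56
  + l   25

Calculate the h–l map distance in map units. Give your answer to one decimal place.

31.1 map units

The recombinant classes are + l and h +: 25 + 21 = 46.
Recombination frequency = 46/148 = 0.3108 ≈ 31.1%, i.e. 31.1 map units.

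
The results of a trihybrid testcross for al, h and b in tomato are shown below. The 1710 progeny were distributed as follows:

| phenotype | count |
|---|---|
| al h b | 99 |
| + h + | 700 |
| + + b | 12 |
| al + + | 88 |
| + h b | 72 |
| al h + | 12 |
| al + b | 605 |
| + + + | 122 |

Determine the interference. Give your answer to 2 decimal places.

0.09

The two most frequent reciprocal classes, al + b and + h +, are the parental types, so the F1 was al + b / + h +.
The two rarest classes, + + b and al h +, are the double crossovers. Comparing them with the parentals, only the al allele has switched, so al is the middle locus and the order is b – al – h.
b–al: (160 + 24)/1710 = 0.1076; al–h: (221 + 24)/1710 = 0.1433.
Expected DCO frequency = 0.1076 × 0.1433 ≈ 0.01542; observed = 24/1710 ≈ 0.01404.
Coefficient of coincidence = 0.01404/0.01542 ≈ 0.91; interference = 1 − 0.91 = 0.09.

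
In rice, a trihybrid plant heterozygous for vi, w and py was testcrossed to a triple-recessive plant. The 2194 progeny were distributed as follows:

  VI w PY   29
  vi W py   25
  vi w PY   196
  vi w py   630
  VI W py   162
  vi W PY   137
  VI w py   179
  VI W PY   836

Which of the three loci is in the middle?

w

The two most frequent reciprocal classes, VI W PY and vi w py, are the parental types, so the F1 was VI W PY / vi w py.
The two rarest classes, VI w PY and vi W py, are the double crossovers. Comparing them with the parentals, only the w allele has switched, so w is the middle locus and the order is py – w – vi.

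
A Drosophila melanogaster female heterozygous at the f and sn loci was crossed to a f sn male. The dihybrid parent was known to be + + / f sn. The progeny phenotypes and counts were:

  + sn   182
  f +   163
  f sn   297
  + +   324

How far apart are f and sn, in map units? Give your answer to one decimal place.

35.7 map units

The recombinant classes are + sn and f +: 182 + 163 = 345.
Recombination frequency = 345/966 = 0.3571 ≈ 35.7%, i.e. 35.7 map units.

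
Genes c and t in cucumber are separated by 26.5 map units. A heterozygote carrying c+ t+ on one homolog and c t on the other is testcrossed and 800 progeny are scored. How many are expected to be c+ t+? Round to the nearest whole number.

A map distance of 26.5 map units corresponds to a recombination frequency of 0.265.
The F1 is c+ t+ / c t, so c+ t+ is a parental gamete class with expected frequency (1 − r)/2 = 0.735/2 = 0.3675.
Expected number = 0.3675 × 800 = 294.00 ≈ 294.

294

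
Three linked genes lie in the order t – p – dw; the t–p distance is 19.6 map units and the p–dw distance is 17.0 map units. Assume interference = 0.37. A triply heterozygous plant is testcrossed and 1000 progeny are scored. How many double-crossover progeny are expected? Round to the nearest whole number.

21

Map distances give recombination frequencies of 0.196 and 0.170 for the two intervals.
With interference 0.37 (so coincidence = 0.63), expected double-crossover frequency = 0.196 × 0.170 × 0.63 = 0.02099.
Expected number = 0.02099 × 1000 = 20.99 ≈ 21.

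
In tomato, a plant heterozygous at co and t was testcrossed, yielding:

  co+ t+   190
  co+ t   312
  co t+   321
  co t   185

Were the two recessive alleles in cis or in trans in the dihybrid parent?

The two most frequent classes are co+ t (312) and co t+ (321); these are the parental (non-recombinant) types.
So the F1 carried co+ t on one chromosome and co t+ on the other — the recessive alleles are on opposite chromosomes (trans / repulsion).

trans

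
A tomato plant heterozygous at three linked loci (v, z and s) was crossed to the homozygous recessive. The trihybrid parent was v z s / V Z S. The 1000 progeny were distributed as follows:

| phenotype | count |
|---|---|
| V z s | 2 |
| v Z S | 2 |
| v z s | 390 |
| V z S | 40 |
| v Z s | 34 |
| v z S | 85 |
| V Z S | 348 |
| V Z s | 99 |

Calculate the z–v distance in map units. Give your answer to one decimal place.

7.8 map units

The two rarest classes, V z s and v Z S, are the double crossovers. Comparing them with the parentals, only the v allele has switched, so v is the middle locus and the order is z – v – s.
Crossovers in the z–v interval produce the single-crossover classes v Z s and V z S (34 + 40 = 74) plus the double crossovers (4).
RF(z–v) = (74 + 4) / 1000 = 78/1000 = 0.0780 → 7.8 map units.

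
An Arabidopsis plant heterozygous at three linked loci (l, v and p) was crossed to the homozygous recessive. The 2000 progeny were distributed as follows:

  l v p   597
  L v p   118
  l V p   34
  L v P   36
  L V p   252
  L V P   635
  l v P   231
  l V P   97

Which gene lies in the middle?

v

The two most frequent reciprocal classes, L V P and l v p, are the parental types, so the F1 was L V P / l v p.
The two rarest classes, L v P and l V p, are the double crossovers. Comparing them with the parentals, only the v allele has switched, so v is the middle locus and the order is p – v – l.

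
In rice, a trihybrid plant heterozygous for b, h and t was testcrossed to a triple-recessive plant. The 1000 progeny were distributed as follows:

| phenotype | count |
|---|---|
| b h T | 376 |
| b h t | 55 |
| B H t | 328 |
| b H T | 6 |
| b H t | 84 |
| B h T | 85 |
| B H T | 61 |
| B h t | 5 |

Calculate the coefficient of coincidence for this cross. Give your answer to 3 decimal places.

The two most frequent reciprocal classes, B H t and b h T, are the parental types, so the F1 was B H t / b h T.
The two rarest classes, B h t and b H T, are the double crossovers. Comparing them with the parentals, only the h allele has switched, so h is the middle locus and the order is b – h – t.
b–h: (169 + 11)/1000 = 0.1800; h–t: (116 + 11)/1000 = 0.1270.
Expected DCO frequency = 0.1800 × 0.1270 ≈ 0.02286; observed = 11/1000 ≈ 0.01100.
Coefficient of coincidence = 0.01100/0.02286 ≈ 0.481.

0.481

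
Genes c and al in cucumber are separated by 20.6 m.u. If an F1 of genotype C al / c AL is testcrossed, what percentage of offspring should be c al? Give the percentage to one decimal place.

10.3%

A map distance of 20.6 m.u. corresponds to a recombination frequency of 0.206.
The F1 is C al / c AL, so c al is a recombinant gamete class with expected frequency r/2 = 0.206/2 = 0.1030.
That is 0.1030 = 10.3% of the progeny.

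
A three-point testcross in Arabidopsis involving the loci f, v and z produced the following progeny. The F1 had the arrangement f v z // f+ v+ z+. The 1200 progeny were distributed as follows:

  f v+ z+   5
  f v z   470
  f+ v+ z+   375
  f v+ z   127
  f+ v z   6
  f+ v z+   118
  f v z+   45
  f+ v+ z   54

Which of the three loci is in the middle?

The two rarest classes, f+ v z and f v+ z+, are the double crossovers. Comparing them with the parentals, only the f allele has switched, so f is the middle locus and the order is z – f – v.

f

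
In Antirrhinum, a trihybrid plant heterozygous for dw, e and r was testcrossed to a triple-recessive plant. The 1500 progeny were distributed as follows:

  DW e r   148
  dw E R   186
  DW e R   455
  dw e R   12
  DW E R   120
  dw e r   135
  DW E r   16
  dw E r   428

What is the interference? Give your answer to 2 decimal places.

The two most frequent reciprocal classes, DW e R and dw E r, are the parental types, so the F1 was DW e R / dw E r.
The two rarest classes, dw e R and DW E r, are the double crossovers. Comparing them with the parentals, only the dw allele has switched, so dw is the middle locus and the order is r – dw – e.
r–dw: (334 + 28)/1500 = 0.2413; dw–e: (255 + 28)/1500 = 0.1887.
Expected DCO frequency = 0.2413 × 0.1887 ≈ 0.04553; observed = 28/1500 ≈ 0.01867.
Coefficient of coincidence = 0.01867/0.04553 ≈ 0.41; interference = 1 − 0.41 = 0.59.

0.59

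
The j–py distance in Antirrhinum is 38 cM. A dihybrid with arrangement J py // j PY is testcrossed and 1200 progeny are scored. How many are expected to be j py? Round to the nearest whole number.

A map distance of 38 cM corresponds to a recombination frequency of 0.380.
The F1 is J py / j PY, so j py is a recombinant gamete class with expected frequency r/2 = 0.380/2 = 0.1900.
Expected number = 0.1900 × 1200 = 228.00 ≈ 228.

228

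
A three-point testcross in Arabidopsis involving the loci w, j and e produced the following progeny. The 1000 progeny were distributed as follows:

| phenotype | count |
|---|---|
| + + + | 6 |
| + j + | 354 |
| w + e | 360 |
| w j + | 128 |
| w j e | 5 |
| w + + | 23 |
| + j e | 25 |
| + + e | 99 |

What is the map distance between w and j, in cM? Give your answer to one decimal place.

The two most frequent reciprocal classes, + j + and w + e, are the parental types, so the F1 was + j + / w + e.
The two rarest classes, + + + and w j e, are the double crossovers. Comparing them with the parentals, only the j allele has switched, so j is the middle locus and the order is e – j – w.
Crossovers in the j–w interval produce the single-crossover classes w j + and + + e (128 + 99 = 227) plus the double crossovers (11).
RF(j–w) = (227 + 11) / 1000 = 238/1000 = 0.2380 → 23.8 cM.

23.8 cM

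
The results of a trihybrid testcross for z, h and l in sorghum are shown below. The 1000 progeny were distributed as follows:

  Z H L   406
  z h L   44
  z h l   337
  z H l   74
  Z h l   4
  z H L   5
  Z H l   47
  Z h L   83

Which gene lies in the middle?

The two most frequent reciprocal classes, z h l and Z H L, are the parental types, so the F1 was z h l / Z H L.
The two rarest classes, Z h l and z H L, are the double crossovers. Comparing them with the parentals, only the z allele has switched, so z is the middle locus and the order is l – z – h.

z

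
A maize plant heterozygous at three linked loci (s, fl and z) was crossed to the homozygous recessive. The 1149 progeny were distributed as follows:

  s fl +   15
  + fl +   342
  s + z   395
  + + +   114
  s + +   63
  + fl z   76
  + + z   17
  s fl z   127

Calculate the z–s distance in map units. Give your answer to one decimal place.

The two most frequent reciprocal classes, s + z and + fl +, are the parental types, so the F1 was s + z / + fl +.
The two rarest classes, + + z and s fl +, are the double crossovers. Comparing them with the parentals, only the s allele has switched, so s is the middle locus and the order is fl – s – z.
Crossovers in the s–z interval produce the single-crossover classes s + + and + fl z (63 + 76 = 139) plus the double crossovers (32).
RF(s–z) = (139 + 32) / 1149 = 171/1149 = 0.1488 → 14.9 map units.

14.9 map units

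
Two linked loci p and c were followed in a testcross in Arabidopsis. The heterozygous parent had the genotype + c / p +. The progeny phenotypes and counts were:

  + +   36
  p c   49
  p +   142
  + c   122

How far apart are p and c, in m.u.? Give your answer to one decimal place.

24.4 m.u.

The recombinant classes are + + and p c: 36 + 49 = 85.
Recombination frequency = 85/349 = 0.2436 ≈ 24.4%, i.e. 24.4 m.u.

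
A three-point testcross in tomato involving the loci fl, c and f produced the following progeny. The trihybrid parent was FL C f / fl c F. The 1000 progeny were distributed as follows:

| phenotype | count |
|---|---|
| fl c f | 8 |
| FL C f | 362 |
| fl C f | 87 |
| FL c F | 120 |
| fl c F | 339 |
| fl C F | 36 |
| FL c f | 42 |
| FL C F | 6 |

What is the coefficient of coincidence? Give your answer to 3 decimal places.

The two rarest classes, FL C F and fl c f, are the double crossovers. Comparing them with the parentals, only the f allele has switched, so f is the middle locus and the order is fl – f – c.
fl–f: (207 + 14)/1000 = 0.2210; f–c: (78 + 14)/1000 = 0.0920.
Expected DCO frequency = 0.2210 × 0.0920 ≈ 0.02033; observed = 14/1000 ≈ 0.01400.
Coefficient of coincidence = 0.01400/0.02033 ≈ 0.689.

0.689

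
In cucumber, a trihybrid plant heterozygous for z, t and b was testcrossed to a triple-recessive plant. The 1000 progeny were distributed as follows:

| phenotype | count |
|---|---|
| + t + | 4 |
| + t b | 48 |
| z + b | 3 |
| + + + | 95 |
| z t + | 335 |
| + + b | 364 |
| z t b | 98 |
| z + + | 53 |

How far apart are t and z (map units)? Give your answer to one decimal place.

10.8 map units

The two most frequent reciprocal classes, + + b and z t +, are the parental types, so the F1 was + + b / z t +.
The two rarest classes, z + b and + t +, are the double crossovers. Comparing them with the parentals, only the z allele has switched, so z is the middle locus and the order is t – z – b.
Crossovers in the t–z interval produce the single-crossover classes + t b and z + + (48 + 53 = 101) plus the double crossovers (7).
RF(t–z) = (101 + 7) / 1000 = 108/1000 = 0.1080 → 10.8 map units.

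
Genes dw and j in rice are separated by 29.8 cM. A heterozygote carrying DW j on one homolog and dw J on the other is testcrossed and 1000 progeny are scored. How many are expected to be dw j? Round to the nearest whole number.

149

A map distance of 29.8 cM corresponds to a recombination frequency of 0.298.
The F1 is DW j / dw J, so dw j is a recombinant gamete class with expected frequency r/2 = 0.298/2 = 0.1490.
Expected number = 0.1490 × 1000 = 149.00 ≈ 149.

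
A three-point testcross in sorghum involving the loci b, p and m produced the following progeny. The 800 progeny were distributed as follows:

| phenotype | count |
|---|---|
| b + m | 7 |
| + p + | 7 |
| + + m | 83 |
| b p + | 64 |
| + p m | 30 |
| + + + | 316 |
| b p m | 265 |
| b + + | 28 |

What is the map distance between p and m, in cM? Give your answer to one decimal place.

20.1 cM

The two most frequent reciprocal classes, + + + and b p m, are the parental types, so the F1 was + + + / b p m.
The two rarest classes, + p + and b + m, are the double crossovers. Comparing them with the parentals, only the p allele has switched, so p is the middle locus and the order is b – p – m.
Crossovers in the p–m interval produce the single-crossover classes + + m and b p + (83 + 64 = 147) plus the double crossovers (14).
RF(p–m) = (147 + 14) / 800 = 161/800 = 0.2013 → 20.1 cM.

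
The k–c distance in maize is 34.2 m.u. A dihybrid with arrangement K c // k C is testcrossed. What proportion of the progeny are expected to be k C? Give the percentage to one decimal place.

32.9%

A map distance of 34.2 m.u. corresponds to a recombination frequency of 0.342.
The F1 is K c / k C, so k C is a parental gamete class with expected frequency (1 − r)/2 = 0.658/2 = 0.3290.
That is 0.3290 = 32.9% of the progeny.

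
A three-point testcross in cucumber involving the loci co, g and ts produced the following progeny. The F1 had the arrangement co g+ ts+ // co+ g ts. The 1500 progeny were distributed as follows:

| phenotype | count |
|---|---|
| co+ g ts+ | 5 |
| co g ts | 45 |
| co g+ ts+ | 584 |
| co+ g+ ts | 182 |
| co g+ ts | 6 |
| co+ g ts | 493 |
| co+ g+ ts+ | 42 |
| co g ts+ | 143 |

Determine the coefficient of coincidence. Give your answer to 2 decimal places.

The two rarest classes, co g+ ts and co+ g ts+, are the double crossovers. Comparing them with the parentals, only the ts allele has switched, so ts is the middle locus and the order is g – ts – co.
g–ts: (325 + 11)/1500 = 0.2240; ts–co: (87 + 11)/1500 = 0.0653.
Expected DCO frequency = 0.2240 × 0.0653 ≈ 0.01463; observed = 11/1500 ≈ 0.00733.
Coefficient of coincidence = 0.00733/0.01463 ≈ 0.50.

0.50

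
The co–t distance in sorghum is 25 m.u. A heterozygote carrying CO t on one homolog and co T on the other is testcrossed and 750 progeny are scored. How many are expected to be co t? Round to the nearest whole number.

A map distance of 25 m.u. corresponds to a recombination frequency of 0.250.
The F1 is CO t / co T, so co t is a recombinant gamete class with expected frequency r/2 = 0.250/2 = 0.1250.
Expected number = 0.1250 × 750 = 93.75 ≈ 94.

94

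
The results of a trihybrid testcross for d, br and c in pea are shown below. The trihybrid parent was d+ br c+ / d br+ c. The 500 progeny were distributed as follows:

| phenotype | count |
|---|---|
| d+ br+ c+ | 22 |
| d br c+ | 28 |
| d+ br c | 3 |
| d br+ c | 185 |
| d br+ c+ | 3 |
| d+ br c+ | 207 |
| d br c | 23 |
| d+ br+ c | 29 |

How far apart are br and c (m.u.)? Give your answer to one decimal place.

The two rarest classes, d+ br c and d br+ c+, are the double crossovers. Comparing them with the parentals, only the c allele has switched, so c is the middle locus and the order is d – c – br.
Crossovers in the c–br interval produce the single-crossover classes d+ br+ c+ and d br c (22 + 23 = 45) plus the double crossovers (6).
RF(c–br) = (45 + 6) / 500 = 51/500 = 0.1020 → 10.2 m.u.

10.2 m.u.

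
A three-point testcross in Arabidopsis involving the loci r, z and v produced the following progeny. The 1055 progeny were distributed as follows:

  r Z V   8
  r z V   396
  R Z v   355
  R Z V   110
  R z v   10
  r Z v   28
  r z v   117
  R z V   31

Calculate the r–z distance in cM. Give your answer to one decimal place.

7.3 cM

The two most frequent reciprocal classes, R Z v and r z V, are the parental types, so the F1 was R Z v / r z V.
The two rarest classes, R z v and r Z V, are the double crossovers. Comparing them with the parentals, only the z allele has switched, so z is the middle locus and the order is r – z – v.
Crossovers in the r–z interval produce the single-crossover classes r Z v and R z V (28 + 31 = 59) plus the double crossovers (18).
RF(r–z) = (59 + 18) / 1055 = 77/1055 = 0.0730 → 7.3 cM.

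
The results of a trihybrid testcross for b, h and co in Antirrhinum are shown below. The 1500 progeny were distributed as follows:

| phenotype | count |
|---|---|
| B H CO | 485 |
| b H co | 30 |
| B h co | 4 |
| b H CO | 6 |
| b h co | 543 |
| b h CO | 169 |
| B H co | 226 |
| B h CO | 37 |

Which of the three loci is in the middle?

The two most frequent reciprocal classes, B H CO and b h co, are the parental types, so the F1 was B H CO / b h co.
The two rarest classes, b H CO and B h co, are the double crossovers. Comparing them with the parentals, only the b allele has switched, so b is the middle locus and the order is h – b – co.

b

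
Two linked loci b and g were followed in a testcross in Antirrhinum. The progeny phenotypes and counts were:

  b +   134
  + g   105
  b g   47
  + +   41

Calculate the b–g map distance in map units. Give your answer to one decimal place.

The two most frequent classes, + g (105) and b + (134), are the parental types, so the F1 was + g / b +.
The recombinant classes are + + and b g: 41 + 47 = 88.
Recombination frequency = 88/327 = 0.2691 ≈ 26.9%, i.e. 26.9 map units.

26.9 map units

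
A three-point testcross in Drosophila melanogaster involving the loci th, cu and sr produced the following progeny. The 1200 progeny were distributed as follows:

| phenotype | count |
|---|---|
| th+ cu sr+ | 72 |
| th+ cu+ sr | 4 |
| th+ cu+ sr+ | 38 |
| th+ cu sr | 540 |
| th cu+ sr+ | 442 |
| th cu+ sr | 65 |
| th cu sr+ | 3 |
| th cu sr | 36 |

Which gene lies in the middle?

cu

The two most frequent reciprocal classes, th cu+ sr+ and th+ cu sr, are the parental types, so the F1 was th cu+ sr+ / th+ cu sr.
The two rarest classes, th cu sr+ and th+ cu+ sr, are the double crossovers. Comparing them with the parentals, only the cu allele has switched, so cu is the middle locus and the order is sr – cu – th.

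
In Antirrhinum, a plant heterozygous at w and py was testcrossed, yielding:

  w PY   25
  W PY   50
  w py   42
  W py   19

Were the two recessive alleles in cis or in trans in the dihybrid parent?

The two most frequent classes are W PY (50) and w py (42); these are the parental (non-recombinant) types.
So the F1 carried W PY on one chromosome and w py on the other — the recessive alleles are on the same chromosome (cis / coupling).

cis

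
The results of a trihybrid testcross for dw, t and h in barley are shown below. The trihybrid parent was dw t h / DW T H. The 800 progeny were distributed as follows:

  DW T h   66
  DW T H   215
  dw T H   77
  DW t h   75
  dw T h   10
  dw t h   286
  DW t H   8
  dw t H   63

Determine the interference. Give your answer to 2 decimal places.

The two rarest classes, dw T h and DW t H, are the double crossovers. Comparing them with the parentals, only the t allele has switched, so t is the middle locus and the order is dw – t – h.
dw–t: (152 + 18)/800 = 0.2125; t–h: (129 + 18)/800 = 0.1837.
Expected DCO frequency = 0.2125 × 0.1837 ≈ 0.03904; observed = 18/800 ≈ 0.02250.
Coefficient of coincidence = 0.02250/0.03904 ≈ 0.58; interference = 1 − 0.58 = 0.42.

0.42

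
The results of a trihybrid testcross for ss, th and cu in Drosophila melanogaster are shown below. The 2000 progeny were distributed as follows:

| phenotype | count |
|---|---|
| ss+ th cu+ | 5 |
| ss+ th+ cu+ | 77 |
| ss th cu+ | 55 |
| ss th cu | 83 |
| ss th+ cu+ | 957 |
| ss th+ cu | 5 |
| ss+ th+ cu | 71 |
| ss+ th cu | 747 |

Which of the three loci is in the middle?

The two most frequent reciprocal classes, ss+ th cu and ss th+ cu+, are the parental types, so the F1 was ss+ th cu / ss th+ cu+.
The two rarest classes, ss+ th cu+ and ss th+ cu, are the double crossovers. Comparing them with the parentals, only the cu allele has switched, so cu is the middle locus and the order is ss – cu – th.

cu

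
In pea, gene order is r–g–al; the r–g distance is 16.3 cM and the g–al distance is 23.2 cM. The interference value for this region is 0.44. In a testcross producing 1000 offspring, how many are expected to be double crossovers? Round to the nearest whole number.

21

Map distances give recombination frequencies of 0.163 and 0.232 for the two intervals.
With interference 0.44 (so coincidence = 0.56), expected double-crossover frequency = 0.163 × 0.232 × 0.56 = 0.02118.
Expected number = 0.02118 × 1000 = 21.18 ≈ 21.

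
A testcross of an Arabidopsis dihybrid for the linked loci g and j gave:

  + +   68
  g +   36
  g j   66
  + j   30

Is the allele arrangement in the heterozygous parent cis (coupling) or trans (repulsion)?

The two most frequent classes are + + (68) and g j (66); these are the parental (non-recombinant) types.
So the F1 carried + + on one chromosome and g j on the other — the recessive alleles are on the same chromosome (cis / coupling).

cis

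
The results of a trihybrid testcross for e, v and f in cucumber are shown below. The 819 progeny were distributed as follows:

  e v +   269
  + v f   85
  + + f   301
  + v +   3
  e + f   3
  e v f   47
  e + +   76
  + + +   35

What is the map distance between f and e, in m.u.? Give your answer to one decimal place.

10.7 m.u.

The two most frequent reciprocal classes, + + f and e v +, are the parental types, so the F1 was + + f / e v +.
The two rarest classes, e + f and + v +, are the double crossovers. Comparing them with the parentals, only the e allele has switched, so e is the middle locus and the order is v – e – f.
Crossovers in the e–f interval produce the single-crossover classes + + + and e v f (35 + 47 = 82) plus the double crossovers (6).
RF(e–f) = (82 + 6) / 819 = 88/819 = 0.1074 → 10.7 m.u.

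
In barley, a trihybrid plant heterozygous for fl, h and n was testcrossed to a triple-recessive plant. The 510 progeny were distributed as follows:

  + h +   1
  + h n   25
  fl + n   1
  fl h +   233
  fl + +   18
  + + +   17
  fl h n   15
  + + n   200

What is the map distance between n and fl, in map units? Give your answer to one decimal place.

The two most frequent reciprocal classes, + + n and fl h +, are the parental types, so the F1 was + + n / fl h +.
The two rarest classes, fl + n and + h +, are the double crossovers. Comparing them with the parentals, only the fl allele has switched, so fl is the middle locus and the order is h – fl – n.
Crossovers in the fl–n interval produce the single-crossover classes + + + and fl h n (17 + 15 = 32) plus the double crossovers (2).
RF(fl–n) = (32 + 2) / 510 = 34/510 = 0.0667 → 6.7 map units.

6.7 map units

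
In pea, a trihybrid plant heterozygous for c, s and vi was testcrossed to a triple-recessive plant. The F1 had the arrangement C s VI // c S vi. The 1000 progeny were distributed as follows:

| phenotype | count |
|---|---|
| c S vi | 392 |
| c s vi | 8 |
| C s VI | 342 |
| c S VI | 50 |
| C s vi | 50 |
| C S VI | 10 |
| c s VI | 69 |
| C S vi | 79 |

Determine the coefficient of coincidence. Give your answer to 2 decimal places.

0.92

The two rarest classes, C S VI and c s vi, are the double crossovers. Comparing them with the parentals, only the s allele has switched, so s is the middle locus and the order is vi – s – c.
vi–s: (100 + 18)/1000 = 0.1180; s–c: (148 + 18)/1000 = 0.1660.
Expected DCO frequency = 0.1180 × 0.1660 ≈ 0.01959; observed = 18/1000 ≈ 0.01800.
Coefficient of coincidence = 0.01800/0.01959 ≈ 0.92.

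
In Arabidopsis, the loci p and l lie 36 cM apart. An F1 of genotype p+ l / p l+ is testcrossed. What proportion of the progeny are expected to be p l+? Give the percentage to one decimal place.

32.0%

A map distance of 36 cM corresponds to a recombination frequency of 0.360.
The F1 is p+ l / p l+, so p l+ is a parental gamete class with expected frequency (1 − r)/2 = 0.640/2 = 0.3200.
That is 0.3200 = 32.0% of the progeny.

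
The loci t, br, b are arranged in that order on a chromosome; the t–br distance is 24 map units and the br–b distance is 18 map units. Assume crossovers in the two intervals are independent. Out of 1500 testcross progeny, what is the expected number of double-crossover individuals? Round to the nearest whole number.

Map distances give recombination frequencies of 0.240 and 0.180 for the two intervals.
With no interference, expected double-crossover frequency = 0.240 × 0.180 = 0.04320.
Expected number = 0.04320 × 1500 = 64.80 ≈ 65.

65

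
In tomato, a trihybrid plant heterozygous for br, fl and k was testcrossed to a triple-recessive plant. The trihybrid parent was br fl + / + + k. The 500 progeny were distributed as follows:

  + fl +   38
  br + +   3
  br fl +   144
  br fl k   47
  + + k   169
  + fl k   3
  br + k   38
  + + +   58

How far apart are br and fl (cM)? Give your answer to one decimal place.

The two rarest classes, br + + and + fl k, are the double crossovers. Comparing them with the parentals, only the fl allele has switched, so fl is the middle locus and the order is k – fl – br.
Crossovers in the fl–br interval produce the single-crossover classes + fl + and br + k (38 + 38 = 76) plus the double crossovers (6).
RF(fl–br) = (76 + 6) / 500 = 82/500 = 0.1640 → 16.4 cM.

16.4 cM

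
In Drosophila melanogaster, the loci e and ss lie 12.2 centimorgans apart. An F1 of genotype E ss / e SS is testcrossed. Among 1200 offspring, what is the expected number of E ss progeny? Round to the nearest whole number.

A map distance of 12.2 centimorgans corresponds to a recombination frequency of 0.122.
The F1 is E ss / e SS, so E ss is a parental gamete class with expected frequency (1 − r)/2 = 0.878/2 = 0.4390.
Expected number = 0.4390 × 1200 = 526.80 ≈ 527.

527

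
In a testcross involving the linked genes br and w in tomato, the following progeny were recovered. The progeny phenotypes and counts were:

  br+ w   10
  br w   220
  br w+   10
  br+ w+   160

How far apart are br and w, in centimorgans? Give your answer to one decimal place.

The two most frequent classes, br+ w+ (160) and br w (220), are the parental types, so the F1 was br+ w+ / br w.
The recombinant classes are br+ w and br w+: 10 + 10 = 20.
Recombination frequency = 20/400 = 0.0500 ≈ 5.0%, i.e. 5.0 centimorgans.

5.0 centimorgans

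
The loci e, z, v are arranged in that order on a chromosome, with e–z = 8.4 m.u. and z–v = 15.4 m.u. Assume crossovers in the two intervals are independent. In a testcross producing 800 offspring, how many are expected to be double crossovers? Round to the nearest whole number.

Map distances give recombination frequencies of 0.084 and 0.154 for the two intervals.
With no interference, expected double-crossover frequency = 0.084 × 0.154 = 0.01294.
Expected number = 0.01294 × 800 = 10.35 ≈ 10.

10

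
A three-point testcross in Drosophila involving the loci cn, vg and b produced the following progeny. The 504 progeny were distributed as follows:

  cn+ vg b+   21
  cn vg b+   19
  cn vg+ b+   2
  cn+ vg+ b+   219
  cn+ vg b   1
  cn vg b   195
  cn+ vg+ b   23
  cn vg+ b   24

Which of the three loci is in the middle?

cn

The two most frequent reciprocal classes, cn+ vg+ b+ and cn vg b, are the parental types, so the F1 was cn+ vg+ b+ / cn vg b.
The two rarest classes, cn vg+ b+ and cn+ vg b, are the double crossovers. Comparing them with the parentals, only the cn allele has switched, so cn is the middle locus and the order is vg – cn – b.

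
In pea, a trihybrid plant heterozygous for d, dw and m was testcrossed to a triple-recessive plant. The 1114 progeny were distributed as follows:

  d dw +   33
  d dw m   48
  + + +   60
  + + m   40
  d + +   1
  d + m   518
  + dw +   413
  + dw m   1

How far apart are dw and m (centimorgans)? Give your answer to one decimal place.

The two most frequent reciprocal classes, d + m and + dw +, are the parental types, so the F1 was d + m / + dw +.
The two rarest classes, d + + and + dw m, are the double crossovers. Comparing them with the parentals, only the m allele has switched, so m is the middle locus and the order is d – m – dw.
Crossovers in the m–dw interval produce the single-crossover classes d dw m and + + + (48 + 60 = 108) plus the double crossovers (2).
RF(m–dw) = (108 + 2) / 1114 = 110/1114 = 0.0987 → 9.9 centimorgans.

9.9 centimorgans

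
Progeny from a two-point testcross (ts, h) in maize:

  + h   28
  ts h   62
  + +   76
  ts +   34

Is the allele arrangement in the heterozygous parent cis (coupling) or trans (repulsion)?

The two most frequent classes are + + (76) and ts h (62); these are the parental (non-recombinant) types.
So the F1 carried + + on one chromosome and ts h on the other — the recessive alleles are on the same chromosome (cis / coupling).

cis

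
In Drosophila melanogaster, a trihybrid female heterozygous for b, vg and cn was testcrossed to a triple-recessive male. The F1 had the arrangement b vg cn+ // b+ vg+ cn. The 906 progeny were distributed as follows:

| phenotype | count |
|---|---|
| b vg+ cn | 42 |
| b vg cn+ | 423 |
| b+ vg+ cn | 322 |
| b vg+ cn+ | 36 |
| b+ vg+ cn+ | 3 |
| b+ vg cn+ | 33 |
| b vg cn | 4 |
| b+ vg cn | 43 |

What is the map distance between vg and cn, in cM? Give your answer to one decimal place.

The two rarest classes, b vg cn and b+ vg+ cn+, are the double crossovers. Comparing them with the parentals, only the cn allele has switched, so cn is the middle locus and the order is b – cn – vg.
Crossovers in the cn–vg interval produce the single-crossover classes b vg+ cn+ and b+ vg cn (36 + 43 = 79) plus the double crossovers (7).
RF(cn–vg) = (79 + 7) / 906 = 86/906 = 0.0949 → 9.5 cM.

9.5 cM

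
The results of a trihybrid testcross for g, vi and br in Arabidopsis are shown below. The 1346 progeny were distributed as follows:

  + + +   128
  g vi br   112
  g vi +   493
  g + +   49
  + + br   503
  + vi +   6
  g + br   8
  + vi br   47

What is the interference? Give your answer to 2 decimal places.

0.33

The two most frequent reciprocal classes, + + br and g vi +, are the parental types, so the F1 was + + br / g vi +.
The two rarest classes, g + br and + vi +, are the double crossovers. Comparing them with the parentals, only the g allele has switched, so g is the middle locus and the order is br – g – vi.
br–g: (240 + 14)/1346 = 0.1887; g–vi: (96 + 14)/1346 = 0.0817.
Expected DCO frequency = 0.1887 × 0.0817 ≈ 0.01542; observed = 14/1346 ≈ 0.01040.
Coefficient of coincidence = 0.01040/0.01542 ≈ 0.67; interference = 1 − 0.67 = 0.33.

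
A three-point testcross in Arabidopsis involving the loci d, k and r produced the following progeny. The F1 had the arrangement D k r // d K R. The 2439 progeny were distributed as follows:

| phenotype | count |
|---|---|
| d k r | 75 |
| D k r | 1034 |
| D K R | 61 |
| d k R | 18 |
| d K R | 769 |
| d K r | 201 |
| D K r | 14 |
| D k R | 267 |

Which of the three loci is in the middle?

The two rarest classes, D K r and d k R, are the double crossovers. Comparing them with the parentals, only the k allele has switched, so k is the middle locus and the order is r – k – d.

k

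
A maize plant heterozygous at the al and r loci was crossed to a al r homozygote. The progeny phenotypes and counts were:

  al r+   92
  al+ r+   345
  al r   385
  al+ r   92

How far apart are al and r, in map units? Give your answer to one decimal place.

20.1 map units

The two most frequent classes, al+ r+ (345) and al r (385), are the parental types, so the F1 was al+ r+ / al r.
The recombinant classes are al+ r and al r+: 92 + 92 = 184.
Recombination frequency = 184/914 = 0.2013 ≈ 20.1%, i.e. 20.1 map units.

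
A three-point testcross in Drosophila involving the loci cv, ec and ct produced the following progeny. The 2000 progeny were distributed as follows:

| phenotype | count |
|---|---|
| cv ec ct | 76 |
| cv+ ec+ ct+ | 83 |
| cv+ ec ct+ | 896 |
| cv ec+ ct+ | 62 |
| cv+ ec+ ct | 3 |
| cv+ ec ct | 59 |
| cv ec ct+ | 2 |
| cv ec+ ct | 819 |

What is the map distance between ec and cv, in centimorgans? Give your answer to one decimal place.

8.2 centimorgans

The two most frequent reciprocal classes, cv+ ec ct+ and cv ec+ ct, are the parental types, so the F1 was cv+ ec ct+ / cv ec+ ct.
The two rarest classes, cv ec ct+ and cv+ ec+ ct, are the double crossovers. Comparing them with the parentals, only the cv allele has switched, so cv is the middle locus and the order is ct – cv – ec.
Crossovers in the cv–ec interval produce the single-crossover classes cv+ ec+ ct+ and cv ec ct (83 + 76 = 159) plus the double crossovers (5).
RF(cv–ec) = (159 + 5) / 2000 = 164/2000 = 0.0820 → 8.2 centimorgans.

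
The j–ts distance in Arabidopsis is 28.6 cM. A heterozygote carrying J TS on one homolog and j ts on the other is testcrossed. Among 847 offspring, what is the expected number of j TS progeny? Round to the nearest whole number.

121

A map distance of 28.6 cM corresponds to a recombination frequency of 0.286.
The F1 is J TS / j ts, so j TS is a recombinant gamete class with expected frequency r/2 = 0.286/2 = 0.1430.
Expected number = 0.1430 × 847 = 121.12 ≈ 121.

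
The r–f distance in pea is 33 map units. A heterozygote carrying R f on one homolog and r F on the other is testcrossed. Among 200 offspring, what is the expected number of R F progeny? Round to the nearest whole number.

33

A map distance of 33 map units corresponds to a recombination frequency of 0.330.
The F1 is R f / r F, so R F is a recombinant gamete class with expected frequency r/2 = 0.330/2 = 0.1650.
Expected number = 0.1650 × 200 = 33.00 ≈ 33.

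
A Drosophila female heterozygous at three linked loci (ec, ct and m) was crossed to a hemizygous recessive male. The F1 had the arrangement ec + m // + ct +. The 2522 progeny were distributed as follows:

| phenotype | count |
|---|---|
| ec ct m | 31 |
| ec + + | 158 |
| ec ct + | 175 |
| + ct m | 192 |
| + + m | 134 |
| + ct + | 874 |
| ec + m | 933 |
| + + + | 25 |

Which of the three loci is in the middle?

The two rarest classes, ec ct m and + + +, are the double crossovers. Comparing them with the parentals, only the ct allele has switched, so ct is the middle locus and the order is ec – ct – m.

ct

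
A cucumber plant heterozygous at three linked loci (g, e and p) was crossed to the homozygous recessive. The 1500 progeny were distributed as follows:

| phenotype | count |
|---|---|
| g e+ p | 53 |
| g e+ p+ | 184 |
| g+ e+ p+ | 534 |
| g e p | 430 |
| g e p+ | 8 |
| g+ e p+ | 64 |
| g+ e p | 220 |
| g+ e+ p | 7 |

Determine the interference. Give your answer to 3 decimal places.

The two most frequent reciprocal classes, g+ e+ p+ and g e p, are the parental types, so the F1 was g+ e+ p+ / g e p.
The two rarest classes, g+ e+ p and g e p+, are the double crossovers. Comparing them with the parentals, only the p allele has switched, so p is the middle locus and the order is e – p – g.
e–p: (117 + 15)/1500 = 0.0880; p–g: (404 + 15)/1500 = 0.2793.
Expected DCO frequency = 0.0880 × 0.2793 ≈ 0.02458; observed = 15/1500 ≈ 0.01000.
Coefficient of coincidence = 0.01000/0.02458 ≈ 0.407; interference = 1 − 0.407 = 0.593.

0.593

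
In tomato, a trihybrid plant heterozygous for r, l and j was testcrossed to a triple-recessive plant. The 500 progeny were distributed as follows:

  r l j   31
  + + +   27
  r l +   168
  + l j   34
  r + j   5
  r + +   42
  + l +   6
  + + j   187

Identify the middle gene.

r

The two most frequent reciprocal classes, + + j and r l +, are the parental types, so the F1 was + + j / r l +.
The two rarest classes, r + j and + l +, are the double crossovers. Comparing them with the parentals, only the r allele has switched, so r is the middle locus and the order is l – r – j.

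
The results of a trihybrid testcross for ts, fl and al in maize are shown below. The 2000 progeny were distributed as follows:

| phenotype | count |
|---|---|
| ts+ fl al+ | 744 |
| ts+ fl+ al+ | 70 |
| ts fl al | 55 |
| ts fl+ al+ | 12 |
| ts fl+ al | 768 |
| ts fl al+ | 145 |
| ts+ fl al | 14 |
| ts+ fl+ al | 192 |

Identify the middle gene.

al

The two most frequent reciprocal classes, ts fl+ al and ts+ fl al+, are the parental types, so the F1 was ts fl+ al / ts+ fl al+.
The two rarest classes, ts fl+ al+ and ts+ fl al, are the double crossovers. Comparing them with the parentals, only the al allele has switched, so al is the middle locus and the order is fl – al – ts.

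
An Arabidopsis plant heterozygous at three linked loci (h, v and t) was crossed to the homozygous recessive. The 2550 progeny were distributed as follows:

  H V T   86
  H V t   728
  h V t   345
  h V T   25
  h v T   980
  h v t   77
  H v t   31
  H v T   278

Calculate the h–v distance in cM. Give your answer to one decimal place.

The two most frequent reciprocal classes, H V t and h v T, are the parental types, so the F1 was H V t / h v T.
The two rarest classes, H v t and h V T, are the double crossovers. Comparing them with the parentals, only the v allele has switched, so v is the middle locus and the order is h – v – t.
Crossovers in the h–v interval produce the single-crossover classes h V t and H v T (345 + 278 = 623) plus the double crossovers (56).
RF(h–v) = (623 + 56) / 2550 = 679/2550 = 0.2663 → 26.6 cM.

26.6 cM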